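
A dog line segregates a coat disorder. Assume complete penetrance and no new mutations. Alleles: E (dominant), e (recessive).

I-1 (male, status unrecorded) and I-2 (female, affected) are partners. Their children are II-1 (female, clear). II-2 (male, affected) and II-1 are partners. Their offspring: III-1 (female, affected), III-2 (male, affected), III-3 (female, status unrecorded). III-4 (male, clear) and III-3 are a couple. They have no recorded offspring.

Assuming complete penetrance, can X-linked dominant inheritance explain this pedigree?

Under X-linked dominant, III-2 (affected, male) cannot arise from II-2 (affected) × II-1 (clear).

No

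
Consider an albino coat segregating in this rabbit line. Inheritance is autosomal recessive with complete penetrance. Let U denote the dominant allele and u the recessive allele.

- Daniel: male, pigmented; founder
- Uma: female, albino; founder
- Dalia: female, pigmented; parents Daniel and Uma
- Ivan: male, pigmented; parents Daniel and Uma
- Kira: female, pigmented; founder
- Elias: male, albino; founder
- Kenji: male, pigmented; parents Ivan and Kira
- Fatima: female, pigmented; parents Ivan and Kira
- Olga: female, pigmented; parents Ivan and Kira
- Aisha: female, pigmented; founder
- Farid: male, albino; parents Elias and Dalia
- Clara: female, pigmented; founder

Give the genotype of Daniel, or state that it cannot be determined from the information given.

Daniel's phenotype allows UU or Uu, and no parent or child forces a single allele at both positions; consistent genotype assignments exist with Daniel as UU or Uu.

cannot be determined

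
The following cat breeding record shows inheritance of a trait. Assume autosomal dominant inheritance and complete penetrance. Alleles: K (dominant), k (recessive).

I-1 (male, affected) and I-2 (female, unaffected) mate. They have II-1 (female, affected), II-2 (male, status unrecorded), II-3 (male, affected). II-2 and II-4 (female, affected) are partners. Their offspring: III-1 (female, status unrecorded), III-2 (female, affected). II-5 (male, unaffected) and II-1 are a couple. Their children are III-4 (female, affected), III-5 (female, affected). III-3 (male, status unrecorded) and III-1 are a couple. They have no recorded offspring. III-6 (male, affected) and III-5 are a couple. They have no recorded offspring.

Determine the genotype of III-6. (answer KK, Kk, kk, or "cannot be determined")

III-6's phenotype allows KK or Kk, and no parent or child forces a single allele at both positions; consistent genotype assignments exist with III-6 as KK or Kk.

cannot be determined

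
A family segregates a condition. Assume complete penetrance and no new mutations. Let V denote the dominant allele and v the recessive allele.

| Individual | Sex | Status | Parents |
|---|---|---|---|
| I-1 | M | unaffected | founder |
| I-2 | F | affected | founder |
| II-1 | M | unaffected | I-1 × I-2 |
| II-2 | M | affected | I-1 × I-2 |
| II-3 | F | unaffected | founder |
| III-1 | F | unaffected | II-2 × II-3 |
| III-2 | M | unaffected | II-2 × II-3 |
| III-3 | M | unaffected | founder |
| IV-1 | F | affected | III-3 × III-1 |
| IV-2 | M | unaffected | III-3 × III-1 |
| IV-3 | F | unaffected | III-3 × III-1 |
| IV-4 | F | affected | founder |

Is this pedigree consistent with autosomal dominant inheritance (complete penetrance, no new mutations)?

No

Under autosomal dominant, IV-1 (affected, female) cannot arise from III-3 (unaffected) × III-1 (unaffected).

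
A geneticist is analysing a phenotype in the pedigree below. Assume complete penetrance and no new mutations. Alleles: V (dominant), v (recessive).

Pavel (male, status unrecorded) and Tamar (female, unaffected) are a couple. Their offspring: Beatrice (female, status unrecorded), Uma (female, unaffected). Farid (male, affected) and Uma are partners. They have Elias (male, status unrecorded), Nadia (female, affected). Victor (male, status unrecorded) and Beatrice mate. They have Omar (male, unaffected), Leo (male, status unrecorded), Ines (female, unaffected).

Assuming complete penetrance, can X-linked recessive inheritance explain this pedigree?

A consistent assignment under X-linked recessive exists: Pavel X^V Y, Tamar X^V X^v, Beatrice X^V X^V, Uma X^V X^v, Farid X^v Y, Victor X^V Y, Elias X^V Y, Nadia X^v X^v, Omar X^V Y, Leo X^V Y, Ines X^V X^V.
In this assignment every recorded phenotype matches its genotype and every non-founder's genotype is obtainable from its parents' genotypes, so the pedigree is consistent.

Yes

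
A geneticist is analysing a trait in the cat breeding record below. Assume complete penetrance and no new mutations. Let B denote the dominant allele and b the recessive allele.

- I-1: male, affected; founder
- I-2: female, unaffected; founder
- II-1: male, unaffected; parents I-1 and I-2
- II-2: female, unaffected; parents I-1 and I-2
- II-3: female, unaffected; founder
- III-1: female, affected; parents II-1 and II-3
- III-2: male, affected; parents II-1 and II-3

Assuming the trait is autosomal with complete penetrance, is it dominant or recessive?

II-1 and II-3 are both unaffected yet have an affected child III-1. Under dominance, an affected child requires at least one affected parent, so the trait cannot be dominant.

recessive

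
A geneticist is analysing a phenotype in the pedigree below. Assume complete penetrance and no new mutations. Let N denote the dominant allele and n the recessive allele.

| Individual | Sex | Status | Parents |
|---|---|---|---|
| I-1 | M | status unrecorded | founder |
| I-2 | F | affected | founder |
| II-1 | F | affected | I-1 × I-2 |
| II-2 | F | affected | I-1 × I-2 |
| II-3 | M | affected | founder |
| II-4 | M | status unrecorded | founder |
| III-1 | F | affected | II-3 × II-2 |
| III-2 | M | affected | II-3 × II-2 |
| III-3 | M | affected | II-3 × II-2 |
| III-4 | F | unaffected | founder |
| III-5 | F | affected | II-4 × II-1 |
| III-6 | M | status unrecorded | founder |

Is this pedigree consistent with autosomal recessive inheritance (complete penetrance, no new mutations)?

Yes

A consistent assignment under autosomal recessive exists: I-1 Nn, I-2 nn, II-1 nn, II-2 nn, II-3 nn, II-4 Nn, III-1 nn, III-2 nn, III-3 nn, III-4 NN, III-5 nn, III-6 NN.
In this assignment every recorded phenotype matches its genotype and every non-founder's genotype is obtainable from its parents' genotypes, so the pedigree is consistent.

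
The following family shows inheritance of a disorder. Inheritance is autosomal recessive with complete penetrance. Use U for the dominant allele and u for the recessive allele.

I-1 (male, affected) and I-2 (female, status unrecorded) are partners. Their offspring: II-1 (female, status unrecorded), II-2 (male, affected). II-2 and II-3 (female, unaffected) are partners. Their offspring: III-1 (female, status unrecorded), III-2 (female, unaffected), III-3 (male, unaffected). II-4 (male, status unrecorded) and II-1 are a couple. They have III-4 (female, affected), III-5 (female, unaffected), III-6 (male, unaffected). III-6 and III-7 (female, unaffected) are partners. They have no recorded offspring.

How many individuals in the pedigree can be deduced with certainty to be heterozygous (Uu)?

Obligate heterozygotes: III-2 is unaffected so carries U and received u from II-2 (uu), so III-2 is Uu; III-3 is unaffected so carries U and received u from II-2 (uu), so III-3 is Uu.
Every other individual is either homozygous by phenotype or has at least one consistent homozygous assignment, so the count is 2.

2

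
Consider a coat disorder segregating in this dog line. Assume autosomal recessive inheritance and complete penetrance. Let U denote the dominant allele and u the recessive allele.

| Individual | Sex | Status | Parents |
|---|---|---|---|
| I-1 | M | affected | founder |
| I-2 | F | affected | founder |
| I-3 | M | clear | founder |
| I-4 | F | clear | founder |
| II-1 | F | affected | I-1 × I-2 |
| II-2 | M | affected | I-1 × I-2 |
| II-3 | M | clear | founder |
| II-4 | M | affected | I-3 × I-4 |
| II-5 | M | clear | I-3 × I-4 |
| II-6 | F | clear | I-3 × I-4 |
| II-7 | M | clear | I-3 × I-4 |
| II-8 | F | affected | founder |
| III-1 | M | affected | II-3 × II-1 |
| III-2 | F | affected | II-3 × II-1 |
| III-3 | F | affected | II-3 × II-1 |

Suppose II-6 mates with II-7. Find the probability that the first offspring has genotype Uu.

4/9

I-3 is clear so carries U and passed u to II-4 (uu), so I-3 is Uu.
I-4 is clear so carries U and passed u to II-4 (uu), so I-4 is Uu.
II-6 is a clear offspring of I-3 (Uu) × I-4 (Uu), whose cross gives 1/4 UU : 1/2 Uu : 1/4 uu; conditioning on being clear, II-6 is UU with probability 1/3, Uu with probability 2/3.
II-7 is a clear offspring of I-3 (Uu) × I-4 (Uu), whose cross gives 1/4 UU : 1/2 Uu : 1/4 uu; conditioning on being clear, II-7 is UU with probability 1/3, Uu with probability 2/3.
Summing over parental genotype combinations, P(offspring has genotype Uu) = 2/9·1/2 + 2/9·1/2 + 4/9·1/2 = 4/9.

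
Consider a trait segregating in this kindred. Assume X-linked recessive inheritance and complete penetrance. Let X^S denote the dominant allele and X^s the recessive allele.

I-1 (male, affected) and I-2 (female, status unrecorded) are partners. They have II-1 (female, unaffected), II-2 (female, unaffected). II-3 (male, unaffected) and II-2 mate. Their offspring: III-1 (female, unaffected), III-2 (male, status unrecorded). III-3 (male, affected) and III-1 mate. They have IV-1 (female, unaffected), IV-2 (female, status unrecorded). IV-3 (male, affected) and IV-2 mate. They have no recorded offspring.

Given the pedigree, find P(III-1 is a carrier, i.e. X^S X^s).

1/3

II-3 is unaffected, so II-3 is X^S Y.
II-2 is unaffected so carries S and received s from I-1 (X^s Y), so II-2 is X^S X^s.
Their cross gives offspring ratios 1/2 X^S X^S : 1/2 X^S X^s. Conditioning on III-1 being unaffected, P(X^S X^s) = 1/2 / 1 = 1/2 before taking III-1's own offspring into account.
III-3 is affected, so III-3 is X^s Y.
Now use III-1's offspring. Probability of each recorded status — unaffected daughter IV-1: 1/2 if III-1 is X^S X^s, 1 if X^S X^S. (IV-2: equally likely either way, so uninformative.)
Bayes: P(X^S X^s) = 1/2·1/2 / (1/2·1/2 + 1/2·1) = 1/3.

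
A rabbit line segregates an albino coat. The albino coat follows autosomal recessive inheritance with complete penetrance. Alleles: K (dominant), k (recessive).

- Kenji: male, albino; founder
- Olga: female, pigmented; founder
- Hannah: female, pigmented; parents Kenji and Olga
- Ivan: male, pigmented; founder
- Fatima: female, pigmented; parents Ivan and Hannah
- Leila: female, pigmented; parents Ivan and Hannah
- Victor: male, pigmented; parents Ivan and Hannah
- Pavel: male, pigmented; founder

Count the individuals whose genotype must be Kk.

Obligate heterozygotes: Hannah is pigmented so carries K and received k from Kenji (kk), so Hannah is Kk.
Every other individual is either homozygous by phenotype or has at least one consistent homozygous assignment, so the count is 1.

1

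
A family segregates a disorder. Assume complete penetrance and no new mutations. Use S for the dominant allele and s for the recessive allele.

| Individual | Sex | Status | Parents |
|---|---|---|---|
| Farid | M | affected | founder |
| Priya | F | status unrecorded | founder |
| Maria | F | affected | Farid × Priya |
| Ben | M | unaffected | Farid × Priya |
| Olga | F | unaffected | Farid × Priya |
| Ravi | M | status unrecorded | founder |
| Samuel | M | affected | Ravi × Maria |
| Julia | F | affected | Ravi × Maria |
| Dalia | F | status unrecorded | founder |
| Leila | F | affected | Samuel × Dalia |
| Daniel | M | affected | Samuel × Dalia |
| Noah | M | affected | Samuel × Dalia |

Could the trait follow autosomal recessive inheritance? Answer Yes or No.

Yes

A consistent assignment under autosomal recessive exists: Farid ss, Priya Ss, Maria ss, Ben Ss, Olga Ss, Ravi Ss, Samuel ss, Julia ss, Dalia Ss, Leila ss, Daniel ss, Noah ss.
In this assignment every recorded phenotype matches its genotype and every non-founder's genotype is obtainable from its parents' genotypes, so the pedigree is consistent.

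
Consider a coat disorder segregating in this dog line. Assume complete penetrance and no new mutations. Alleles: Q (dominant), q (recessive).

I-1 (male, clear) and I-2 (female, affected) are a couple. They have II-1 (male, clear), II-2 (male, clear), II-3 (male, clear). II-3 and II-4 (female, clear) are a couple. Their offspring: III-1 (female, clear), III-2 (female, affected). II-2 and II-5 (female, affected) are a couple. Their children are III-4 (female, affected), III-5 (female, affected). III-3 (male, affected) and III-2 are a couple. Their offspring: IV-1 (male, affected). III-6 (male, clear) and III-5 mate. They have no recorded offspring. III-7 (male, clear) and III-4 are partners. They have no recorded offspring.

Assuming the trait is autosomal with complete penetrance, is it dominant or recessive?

recessive

II-3 and II-4 are both clear yet have an affected child III-2. Under dominance, an affected child requires at least one affected parent, so the trait cannot be dominant.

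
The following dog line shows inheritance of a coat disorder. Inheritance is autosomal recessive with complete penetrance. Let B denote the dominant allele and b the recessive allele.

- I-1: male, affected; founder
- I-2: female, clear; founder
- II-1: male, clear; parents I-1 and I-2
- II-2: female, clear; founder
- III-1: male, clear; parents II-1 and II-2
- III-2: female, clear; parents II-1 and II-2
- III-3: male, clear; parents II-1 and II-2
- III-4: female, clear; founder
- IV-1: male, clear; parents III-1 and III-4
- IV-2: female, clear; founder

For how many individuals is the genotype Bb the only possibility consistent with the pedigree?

1

Obligate heterozygotes: II-1 is clear so carries B and received b from I-1 (bb), so II-1 is Bb.
Every other individual is either homozygous by phenotype or has at least one consistent homozygous assignment, so the count is 1.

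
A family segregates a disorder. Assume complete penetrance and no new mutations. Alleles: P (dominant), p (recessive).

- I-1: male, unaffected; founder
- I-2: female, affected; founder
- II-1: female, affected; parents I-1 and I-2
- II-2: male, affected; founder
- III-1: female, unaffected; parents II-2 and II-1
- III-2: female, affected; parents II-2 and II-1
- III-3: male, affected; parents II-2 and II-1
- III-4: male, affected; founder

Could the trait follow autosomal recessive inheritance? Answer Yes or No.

Under autosomal recessive, III-1 (unaffected, female) cannot arise from II-2 (affected) × II-1 (affected).

No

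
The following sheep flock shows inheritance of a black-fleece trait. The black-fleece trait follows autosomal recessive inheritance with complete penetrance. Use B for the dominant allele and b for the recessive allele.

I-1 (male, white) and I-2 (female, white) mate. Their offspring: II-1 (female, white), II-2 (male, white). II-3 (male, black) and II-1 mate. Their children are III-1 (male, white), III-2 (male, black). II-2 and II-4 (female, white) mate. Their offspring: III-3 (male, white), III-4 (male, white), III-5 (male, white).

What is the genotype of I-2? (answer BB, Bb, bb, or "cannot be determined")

cannot be determined

I-2's phenotype allows BB or Bb, and no parent or child forces a single allele at both positions; consistent genotype assignments exist with I-2 as BB or Bb.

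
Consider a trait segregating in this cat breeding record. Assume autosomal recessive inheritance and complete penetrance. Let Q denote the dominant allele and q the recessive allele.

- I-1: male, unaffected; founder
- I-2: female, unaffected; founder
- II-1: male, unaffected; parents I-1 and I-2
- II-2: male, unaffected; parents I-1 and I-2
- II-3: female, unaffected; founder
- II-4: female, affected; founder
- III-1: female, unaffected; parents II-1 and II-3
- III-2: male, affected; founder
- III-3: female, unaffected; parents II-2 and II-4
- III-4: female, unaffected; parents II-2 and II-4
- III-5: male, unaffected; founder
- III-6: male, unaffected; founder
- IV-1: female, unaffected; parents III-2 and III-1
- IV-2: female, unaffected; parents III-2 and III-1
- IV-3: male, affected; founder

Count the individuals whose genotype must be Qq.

4

Obligate heterozygotes: III-3 is unaffected so carries Q and received q from II-4 (qq), so III-3 is Qq; III-4 is unaffected so carries Q and received q from II-4 (qq), so III-4 is Qq; IV-1 is unaffected so carries Q and received q from III-2 (qq), so IV-1 is Qq; IV-2 is unaffected so carries Q and received q from III-2 (qq), so IV-2 is Qq.
Every other individual is either homozygous by phenotype or has at least one consistent homozygous assignment, so the count is 4.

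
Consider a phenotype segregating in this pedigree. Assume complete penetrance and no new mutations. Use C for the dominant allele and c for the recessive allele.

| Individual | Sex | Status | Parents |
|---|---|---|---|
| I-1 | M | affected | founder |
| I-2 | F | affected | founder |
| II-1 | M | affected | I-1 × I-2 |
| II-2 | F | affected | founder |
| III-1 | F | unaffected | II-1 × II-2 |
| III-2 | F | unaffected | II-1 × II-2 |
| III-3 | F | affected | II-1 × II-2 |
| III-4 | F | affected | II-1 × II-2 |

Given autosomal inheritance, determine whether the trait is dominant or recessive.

dominant

II-1 and II-2 are both affected yet have an unaffected child III-1. Under a recessive model two affected parents are homozygous and every child would be affected, so the trait cannot be recessive.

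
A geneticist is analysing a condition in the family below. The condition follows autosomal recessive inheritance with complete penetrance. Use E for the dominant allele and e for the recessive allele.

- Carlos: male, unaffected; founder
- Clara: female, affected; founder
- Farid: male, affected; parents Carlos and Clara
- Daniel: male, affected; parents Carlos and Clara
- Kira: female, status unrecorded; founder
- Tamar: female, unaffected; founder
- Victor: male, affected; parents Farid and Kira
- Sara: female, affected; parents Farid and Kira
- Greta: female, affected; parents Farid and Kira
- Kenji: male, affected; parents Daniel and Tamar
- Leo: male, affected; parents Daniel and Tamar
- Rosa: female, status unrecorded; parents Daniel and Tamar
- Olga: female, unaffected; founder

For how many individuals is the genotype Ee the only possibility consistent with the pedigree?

Obligate heterozygotes: Carlos is unaffected so carries E and passed e to Farid (ee), so Carlos is Ee; Tamar is unaffected so carries E and passed e to Kenji (ee), so Tamar is Ee.
Every other individual is either homozygous by phenotype or has at least one consistent homozygous assignment, so the count is 2.

2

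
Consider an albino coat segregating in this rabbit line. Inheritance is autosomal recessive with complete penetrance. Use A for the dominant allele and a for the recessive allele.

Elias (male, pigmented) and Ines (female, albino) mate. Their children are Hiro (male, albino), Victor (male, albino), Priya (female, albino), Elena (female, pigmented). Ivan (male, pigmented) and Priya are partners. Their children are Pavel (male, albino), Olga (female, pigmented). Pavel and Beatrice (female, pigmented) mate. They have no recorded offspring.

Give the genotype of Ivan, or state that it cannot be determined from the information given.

Aa

From phenotype alone, Ivan is AA or Aa.
Ivan is pigmented so carries A and passed a to Pavel (aa), so Ivan is Aa.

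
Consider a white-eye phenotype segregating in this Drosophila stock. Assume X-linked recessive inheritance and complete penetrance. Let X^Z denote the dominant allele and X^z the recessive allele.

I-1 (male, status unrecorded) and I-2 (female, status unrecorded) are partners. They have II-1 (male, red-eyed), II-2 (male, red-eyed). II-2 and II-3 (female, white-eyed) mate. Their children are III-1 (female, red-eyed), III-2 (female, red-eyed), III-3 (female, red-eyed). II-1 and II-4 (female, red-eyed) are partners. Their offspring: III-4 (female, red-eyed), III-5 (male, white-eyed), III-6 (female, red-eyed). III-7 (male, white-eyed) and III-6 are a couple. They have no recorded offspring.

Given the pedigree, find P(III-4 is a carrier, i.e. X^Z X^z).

1/2

II-1 is red-eyed, so II-1 is X^Z Y.
II-4 is red-eyed so carries Z and passed z to III-5 (X^z Y), so II-4 is X^Z X^z.
Their cross gives offspring ratios 1/2 X^Z X^Z : 1/2 X^Z X^z. Conditioning on III-4 being red-eyed, P(X^Z X^z) = 1/2 / 1 = 1/2.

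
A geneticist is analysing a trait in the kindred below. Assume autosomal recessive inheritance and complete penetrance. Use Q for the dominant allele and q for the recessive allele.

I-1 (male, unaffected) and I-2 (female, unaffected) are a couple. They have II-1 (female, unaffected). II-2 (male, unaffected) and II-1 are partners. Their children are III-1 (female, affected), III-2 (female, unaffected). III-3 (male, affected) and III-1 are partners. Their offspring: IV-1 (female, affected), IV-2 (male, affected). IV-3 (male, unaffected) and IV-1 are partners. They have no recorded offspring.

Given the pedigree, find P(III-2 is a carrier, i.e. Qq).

II-2 is unaffected so carries Q and passed q to III-1 (qq), so II-2 is Qq.
II-1 is unaffected so carries Q and passed q to III-1 (qq), so II-1 is Qq.
Their cross gives offspring ratios 1/4 QQ : 1/2 Qq : 1/4 qq. Conditioning on III-2 being unaffected, P(Qq) = 1/2 / 3/4 = 2/3.

2/3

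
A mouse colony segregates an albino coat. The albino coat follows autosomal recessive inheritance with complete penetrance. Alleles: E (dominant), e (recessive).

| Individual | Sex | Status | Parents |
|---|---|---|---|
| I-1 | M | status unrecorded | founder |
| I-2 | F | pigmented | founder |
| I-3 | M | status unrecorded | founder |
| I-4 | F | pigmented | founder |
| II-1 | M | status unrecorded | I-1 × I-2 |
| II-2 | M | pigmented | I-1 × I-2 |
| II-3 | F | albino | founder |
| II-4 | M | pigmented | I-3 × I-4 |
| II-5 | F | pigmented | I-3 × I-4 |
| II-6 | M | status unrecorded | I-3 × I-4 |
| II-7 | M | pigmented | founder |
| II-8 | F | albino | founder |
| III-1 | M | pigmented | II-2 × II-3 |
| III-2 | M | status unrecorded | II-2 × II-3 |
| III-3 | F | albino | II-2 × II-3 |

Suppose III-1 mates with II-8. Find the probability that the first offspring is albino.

III-1 is pigmented so carries E and received e from II-3 (ee), so III-1 is Ee.
II-8 is albino, so II-8 is ee.
The cross gives 1/2 Ee : 1/2 ee, so P(offspring is albino) = 1/2.

1/2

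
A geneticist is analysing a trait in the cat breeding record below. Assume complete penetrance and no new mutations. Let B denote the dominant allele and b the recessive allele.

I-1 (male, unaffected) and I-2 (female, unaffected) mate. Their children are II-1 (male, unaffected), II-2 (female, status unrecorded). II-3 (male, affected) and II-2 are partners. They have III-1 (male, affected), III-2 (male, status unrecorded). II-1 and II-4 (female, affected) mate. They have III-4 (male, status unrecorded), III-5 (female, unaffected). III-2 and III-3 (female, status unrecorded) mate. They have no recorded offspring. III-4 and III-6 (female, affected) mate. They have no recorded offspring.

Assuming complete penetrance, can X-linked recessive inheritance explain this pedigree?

Yes

A consistent assignment under X-linked recessive exists: I-1 X^B Y, I-2 X^B X^b, II-1 X^B Y, II-2 X^B X^b, II-3 X^b Y, II-4 X^b X^b, III-1 X^b Y, III-2 X^B Y, III-3 X^B X^B, III-4 X^b Y, III-5 X^B X^b, III-6 X^b X^b.
In this assignment every recorded phenotype matches its genotype and every non-founder's genotype is obtainable from its parents' genotypes, so the pedigree is consistent.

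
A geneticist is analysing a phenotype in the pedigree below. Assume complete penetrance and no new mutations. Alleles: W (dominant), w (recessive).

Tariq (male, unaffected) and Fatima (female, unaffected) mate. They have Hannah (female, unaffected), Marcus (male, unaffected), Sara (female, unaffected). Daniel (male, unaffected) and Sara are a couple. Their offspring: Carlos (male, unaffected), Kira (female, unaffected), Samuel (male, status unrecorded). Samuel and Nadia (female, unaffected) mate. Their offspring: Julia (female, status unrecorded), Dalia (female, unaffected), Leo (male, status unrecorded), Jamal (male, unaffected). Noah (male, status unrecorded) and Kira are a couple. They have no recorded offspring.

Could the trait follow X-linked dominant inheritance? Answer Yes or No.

A consistent assignment under X-linked dominant exists: Tariq X^w Y, Fatima X^w X^w, Hannah X^w X^w, Marcus X^w Y, Sara X^w X^w, Daniel X^w Y, Carlos X^w Y, Kira X^w X^w, Samuel X^w Y, Nadia X^w X^w, Noah X^W Y, Julia X^w X^w, Dalia X^w X^w, Leo X^w Y, Jamal X^w Y.
In this assignment every recorded phenotype matches its genotype and every non-founder's genotype is obtainable from its parents' genotypes, so the pedigree is consistent.

Yes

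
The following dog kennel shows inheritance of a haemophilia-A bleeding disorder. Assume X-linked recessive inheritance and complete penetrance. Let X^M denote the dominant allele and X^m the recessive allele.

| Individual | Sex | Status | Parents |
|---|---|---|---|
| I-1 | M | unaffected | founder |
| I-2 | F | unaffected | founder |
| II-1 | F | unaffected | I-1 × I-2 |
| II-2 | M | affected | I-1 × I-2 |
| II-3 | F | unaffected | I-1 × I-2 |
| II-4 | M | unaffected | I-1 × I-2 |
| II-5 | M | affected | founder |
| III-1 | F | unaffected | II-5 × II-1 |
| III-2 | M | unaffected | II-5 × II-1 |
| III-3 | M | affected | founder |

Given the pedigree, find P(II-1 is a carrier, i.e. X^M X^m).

I-1 is unaffected, so I-1 is X^M Y.
I-2 is unaffected so carries M and passed m to II-2 (X^m Y), so I-2 is X^M X^m.
Their cross gives offspring ratios 1/2 X^M X^M : 1/2 X^M X^m. Conditioning on II-1 being unaffected, P(X^M X^m) = 1/2 / 1 = 1/2 before taking II-1's own offspring into account.
II-5 is affected, so II-5 is X^m Y.
Now use II-1's offspring. Probability of each recorded status — unaffected daughter III-1: 1/2 if II-1 is X^M X^m, 1 if X^M X^M; unaffected son III-2: 1/2 if II-1 is X^M X^m, 1 if X^M X^M.
Bayes: P(X^M X^m) = 1/2·1/4 / (1/2·1/4 + 1/2·1) = 1/5.

1/5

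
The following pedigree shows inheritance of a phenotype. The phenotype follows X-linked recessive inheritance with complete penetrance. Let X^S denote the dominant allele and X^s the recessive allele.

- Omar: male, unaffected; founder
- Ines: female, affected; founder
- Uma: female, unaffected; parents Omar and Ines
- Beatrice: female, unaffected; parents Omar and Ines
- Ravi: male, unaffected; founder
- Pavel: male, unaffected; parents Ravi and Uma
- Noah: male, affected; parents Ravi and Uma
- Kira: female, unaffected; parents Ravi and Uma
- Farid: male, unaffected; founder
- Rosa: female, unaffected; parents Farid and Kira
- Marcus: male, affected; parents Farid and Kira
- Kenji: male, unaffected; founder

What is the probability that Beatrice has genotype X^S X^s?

1

Beatrice is unaffected so carries S and received s from Ines (X^s X^s), so Beatrice is X^S X^s, giving P(X^S X^s) = 1.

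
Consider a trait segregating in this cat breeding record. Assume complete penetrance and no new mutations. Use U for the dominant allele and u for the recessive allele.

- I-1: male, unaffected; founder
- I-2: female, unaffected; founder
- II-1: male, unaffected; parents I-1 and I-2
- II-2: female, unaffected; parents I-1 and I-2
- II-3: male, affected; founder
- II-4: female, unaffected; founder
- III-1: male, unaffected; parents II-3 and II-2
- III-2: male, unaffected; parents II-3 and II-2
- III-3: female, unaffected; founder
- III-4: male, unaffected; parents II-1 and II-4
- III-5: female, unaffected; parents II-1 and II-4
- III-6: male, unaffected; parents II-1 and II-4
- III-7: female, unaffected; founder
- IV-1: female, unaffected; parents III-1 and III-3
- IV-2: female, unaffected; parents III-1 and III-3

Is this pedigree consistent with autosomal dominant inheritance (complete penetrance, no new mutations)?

A consistent assignment under autosomal dominant exists: I-1 uu, I-2 uu, II-1 uu, II-2 uu, II-3 Uu, II-4 uu, III-1 uu, III-2 uu, III-3 uu, III-4 uu, III-5 uu, III-6 uu, III-7 uu, IV-1 uu, IV-2 uu.
In this assignment every recorded phenotype matches its genotype and every non-founder's genotype is obtainable from its parents' genotypes, so the pedigree is consistent.

Yes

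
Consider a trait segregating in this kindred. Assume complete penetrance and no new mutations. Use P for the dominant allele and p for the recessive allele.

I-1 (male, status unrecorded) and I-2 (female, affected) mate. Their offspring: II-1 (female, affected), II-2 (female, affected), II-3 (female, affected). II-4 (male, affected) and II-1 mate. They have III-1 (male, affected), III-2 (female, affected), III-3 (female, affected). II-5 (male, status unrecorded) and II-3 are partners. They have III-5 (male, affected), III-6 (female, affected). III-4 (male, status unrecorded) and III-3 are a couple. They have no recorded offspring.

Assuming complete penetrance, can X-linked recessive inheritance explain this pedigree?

A consistent assignment under X-linked recessive exists: I-1 X^p Y, I-2 X^p X^p, II-1 X^p X^p, II-2 X^p X^p, II-3 X^p X^p, II-4 X^p Y, II-5 X^p Y, III-1 X^p Y, III-2 X^p X^p, III-3 X^p X^p, III-4 X^P Y, III-5 X^p Y, III-6 X^p X^p.
In this assignment every recorded phenotype matches its genotype and every non-founder's genotype is obtainable from its parents' genotypes, so the pedigree is consistent.

Yes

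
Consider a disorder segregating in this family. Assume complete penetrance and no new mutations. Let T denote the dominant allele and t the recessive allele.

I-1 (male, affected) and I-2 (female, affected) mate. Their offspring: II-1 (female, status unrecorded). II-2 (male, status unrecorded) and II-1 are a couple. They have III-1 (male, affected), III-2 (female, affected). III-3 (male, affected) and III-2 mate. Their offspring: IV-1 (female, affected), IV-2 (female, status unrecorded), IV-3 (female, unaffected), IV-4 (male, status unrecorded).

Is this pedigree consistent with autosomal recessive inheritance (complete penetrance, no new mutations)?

No

Under autosomal recessive, IV-3 (unaffected, female) cannot arise from III-3 (affected) × III-2 (affected).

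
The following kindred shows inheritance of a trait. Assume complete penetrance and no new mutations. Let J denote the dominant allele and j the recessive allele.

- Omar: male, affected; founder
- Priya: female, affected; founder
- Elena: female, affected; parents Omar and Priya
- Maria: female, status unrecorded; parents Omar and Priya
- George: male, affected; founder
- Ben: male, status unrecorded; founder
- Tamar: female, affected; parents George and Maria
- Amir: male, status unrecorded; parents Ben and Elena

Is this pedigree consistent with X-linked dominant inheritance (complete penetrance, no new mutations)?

Yes

A consistent assignment under X-linked dominant exists: Omar X^J Y, Priya X^J X^J, Elena X^J X^J, Maria X^J X^J, George X^J Y, Ben X^J Y, Tamar X^J X^J, Amir X^J Y.
In this assignment every recorded phenotype matches its genotype and every non-founder's genotype is obtainable from its parents' genotypes, so the pedigree is consistent.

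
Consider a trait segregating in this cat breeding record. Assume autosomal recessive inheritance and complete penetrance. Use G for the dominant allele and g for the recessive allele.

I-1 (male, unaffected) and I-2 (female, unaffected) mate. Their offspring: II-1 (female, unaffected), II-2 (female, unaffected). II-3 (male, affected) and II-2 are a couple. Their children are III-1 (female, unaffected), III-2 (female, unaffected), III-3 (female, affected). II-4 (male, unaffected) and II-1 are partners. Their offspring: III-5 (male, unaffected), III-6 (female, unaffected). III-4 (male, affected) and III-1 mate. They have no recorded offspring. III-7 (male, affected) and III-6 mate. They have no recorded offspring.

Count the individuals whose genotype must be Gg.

3

Obligate heterozygotes: II-2 is unaffected so carries G and passed g to III-3 (gg), so II-2 is Gg; III-1 is unaffected so carries G and received g from II-3 (gg), so III-1 is Gg; III-2 is unaffected so carries G and received g from II-3 (gg), so III-2 is Gg.
Every other individual is either homozygous by phenotype or has at least one consistent homozygous assignment, so the count is 3.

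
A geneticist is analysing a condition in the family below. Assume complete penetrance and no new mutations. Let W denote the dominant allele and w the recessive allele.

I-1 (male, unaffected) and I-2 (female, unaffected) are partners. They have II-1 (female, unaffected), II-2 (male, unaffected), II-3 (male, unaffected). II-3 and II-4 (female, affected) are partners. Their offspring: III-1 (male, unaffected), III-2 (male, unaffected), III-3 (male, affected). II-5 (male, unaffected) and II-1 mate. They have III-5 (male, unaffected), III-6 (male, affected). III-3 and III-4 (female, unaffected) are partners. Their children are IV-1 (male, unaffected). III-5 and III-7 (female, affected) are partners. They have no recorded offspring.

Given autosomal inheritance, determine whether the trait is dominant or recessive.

II-5 and II-1 are both unaffected yet have an affected child III-6. Under dominance, an affected child requires at least one affected parent, so the trait cannot be dominant.

recessive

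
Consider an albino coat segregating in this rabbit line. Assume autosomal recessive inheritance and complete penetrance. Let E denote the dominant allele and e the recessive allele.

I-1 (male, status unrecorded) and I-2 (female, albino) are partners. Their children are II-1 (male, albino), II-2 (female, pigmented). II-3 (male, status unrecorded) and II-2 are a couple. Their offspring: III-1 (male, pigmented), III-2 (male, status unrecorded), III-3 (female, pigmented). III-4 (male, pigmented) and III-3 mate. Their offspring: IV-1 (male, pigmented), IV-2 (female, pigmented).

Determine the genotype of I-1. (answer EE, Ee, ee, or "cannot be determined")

From phenotype alone, I-1 is EE or Ee or ee.
I-1 passed E to II-2 (Ee, whose e came from I-2) and passed e to II-1 (ee), so I-1 is Ee.

Ee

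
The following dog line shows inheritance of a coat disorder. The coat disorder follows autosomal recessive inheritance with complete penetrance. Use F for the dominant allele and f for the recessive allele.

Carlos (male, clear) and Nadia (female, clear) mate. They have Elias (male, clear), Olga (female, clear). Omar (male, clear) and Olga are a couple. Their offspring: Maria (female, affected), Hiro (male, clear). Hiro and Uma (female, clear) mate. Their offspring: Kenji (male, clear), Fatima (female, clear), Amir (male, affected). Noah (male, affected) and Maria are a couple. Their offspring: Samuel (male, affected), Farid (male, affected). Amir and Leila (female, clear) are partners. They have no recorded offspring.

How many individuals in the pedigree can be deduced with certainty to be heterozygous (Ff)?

4

Obligate heterozygotes: Olga is clear so carries F and passed f to Maria (ff), so Olga is Ff; Omar is clear so carries F and passed f to Maria (ff), so Omar is Ff; Hiro is clear so carries F and passed f to Amir (ff), so Hiro is Ff; Uma is clear so carries F and passed f to Amir (ff), so Uma is Ff.
Every other individual is either homozygous by phenotype or has at least one consistent homozygous assignment, so the count is 4.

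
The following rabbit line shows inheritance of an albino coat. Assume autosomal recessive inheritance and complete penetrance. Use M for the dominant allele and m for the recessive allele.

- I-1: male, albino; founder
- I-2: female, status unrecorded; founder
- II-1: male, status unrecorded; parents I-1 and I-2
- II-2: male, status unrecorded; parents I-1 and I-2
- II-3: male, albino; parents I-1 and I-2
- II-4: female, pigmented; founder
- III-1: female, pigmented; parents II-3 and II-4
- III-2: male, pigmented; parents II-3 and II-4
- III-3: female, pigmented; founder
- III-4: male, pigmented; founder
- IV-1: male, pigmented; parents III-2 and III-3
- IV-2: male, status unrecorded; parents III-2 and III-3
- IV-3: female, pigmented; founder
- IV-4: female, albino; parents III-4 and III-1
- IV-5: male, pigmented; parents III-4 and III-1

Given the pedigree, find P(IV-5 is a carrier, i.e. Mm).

2/3

III-4 is pigmented so carries M and passed m to IV-4 (mm), so III-4 is Mm.
III-1 is pigmented so carries M and received m from II-3 (mm), so III-1 is Mm.
Their cross gives offspring ratios 1/4 MM : 1/2 Mm : 1/4 mm. Conditioning on IV-5 being pigmented, P(Mm) = 1/2 / 3/4 = 2/3.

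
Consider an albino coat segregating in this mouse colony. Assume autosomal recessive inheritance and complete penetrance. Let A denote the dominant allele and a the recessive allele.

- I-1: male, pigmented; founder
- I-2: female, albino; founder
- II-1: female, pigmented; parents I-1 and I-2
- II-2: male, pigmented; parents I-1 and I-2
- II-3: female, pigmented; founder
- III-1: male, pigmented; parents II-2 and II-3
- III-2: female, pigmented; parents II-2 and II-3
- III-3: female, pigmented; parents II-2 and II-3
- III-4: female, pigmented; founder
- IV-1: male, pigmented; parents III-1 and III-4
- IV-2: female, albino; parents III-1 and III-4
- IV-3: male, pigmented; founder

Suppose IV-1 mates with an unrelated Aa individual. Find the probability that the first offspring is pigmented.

5/6

III-1 is pigmented so carries A and passed a to IV-2 (aa), so III-1 is Aa.
III-4 is pigmented so carries A and passed a to IV-2 (aa), so III-4 is Aa.
IV-1 is a pigmented offspring of III-1 (Aa) × III-4 (Aa), whose cross gives 1/4 AA : 1/2 Aa : 1/4 aa; conditioning on being pigmented, IV-1 is AA with probability 1/3, Aa with probability 2/3.
Summing over parental genotype combinations, P(offspring is pigmented) = 1/3·1 + 2/3·3/4 = 5/6.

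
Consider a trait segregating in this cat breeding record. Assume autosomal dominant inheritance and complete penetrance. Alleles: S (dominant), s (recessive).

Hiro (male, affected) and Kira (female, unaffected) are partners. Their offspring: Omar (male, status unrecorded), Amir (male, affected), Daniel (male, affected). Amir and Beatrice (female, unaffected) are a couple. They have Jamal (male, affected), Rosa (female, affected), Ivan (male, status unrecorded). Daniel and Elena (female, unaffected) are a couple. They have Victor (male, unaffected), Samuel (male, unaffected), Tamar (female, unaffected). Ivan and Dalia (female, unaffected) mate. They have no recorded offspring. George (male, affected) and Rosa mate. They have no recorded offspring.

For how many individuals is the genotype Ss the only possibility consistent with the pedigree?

Obligate heterozygotes: Amir is affected so carries S and received s from Kira (ss), so Amir is Ss; Daniel is affected so carries S and received s from Kira (ss), so Daniel is Ss; Jamal is affected so carries S and received s from Beatrice (ss), so Jamal is Ss; Rosa is affected so carries S and received s from Beatrice (ss), so Rosa is Ss.
Every other individual is either homozygous by phenotype or has at least one consistent homozygous assignment, so the count is 4.

4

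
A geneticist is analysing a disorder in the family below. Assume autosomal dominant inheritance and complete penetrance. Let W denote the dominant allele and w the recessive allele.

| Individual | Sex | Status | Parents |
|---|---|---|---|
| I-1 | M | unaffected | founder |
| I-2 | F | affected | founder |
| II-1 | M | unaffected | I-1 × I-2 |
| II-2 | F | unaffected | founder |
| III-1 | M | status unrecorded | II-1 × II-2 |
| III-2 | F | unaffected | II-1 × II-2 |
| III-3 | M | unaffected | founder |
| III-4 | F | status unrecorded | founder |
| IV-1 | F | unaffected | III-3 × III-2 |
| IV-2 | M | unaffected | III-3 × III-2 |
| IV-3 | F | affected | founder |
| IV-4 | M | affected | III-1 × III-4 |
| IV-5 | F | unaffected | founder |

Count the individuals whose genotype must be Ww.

2

Obligate heterozygotes: I-2 is affected so carries W and passed w to II-1 (ww), so I-2 is Ww; IV-4 is affected so carries W and received w from III-1 (ww), so IV-4 is Ww.
Every other individual is either homozygous by phenotype or has at least one consistent homozygous assignment, so the count is 2.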